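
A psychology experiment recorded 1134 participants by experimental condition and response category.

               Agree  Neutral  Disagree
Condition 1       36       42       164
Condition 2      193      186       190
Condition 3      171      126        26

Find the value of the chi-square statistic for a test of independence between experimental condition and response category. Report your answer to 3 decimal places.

226.241

Row totals: 242, 569, 323. Column totals: 400, 354, 380. Grand total N = 1134.
Expected counts (row total × column total / N):
  Condition 1, Agree: 242×400/1134 = 85.3616
  Condition 1, Neutral: 242×354/1134 = 75.5450
  Condition 1, Disagree: 242×380/1134 = 81.0935
  Condition 2, Agree: 569×400/1134 = 200.7055
  Condition 2, Neutral: 569×354/1134 = 177.6243
  Condition 2, Disagree: 569×380/1134 = 190.6702
  Condition 3, Agree: 323×400/1134 = 113.9330
  Condition 3, Neutral: 323×354/1134 = 100.8307
  Condition 3, Disagree: 323×380/1134 = 108.2363
Contributions (O − E)²/E:
  (36 − 85.3616)²/85.3616 = 28.5441
  (42 − 75.5450)²/75.5450 = 14.8953
  (164 − 81.0935)²/81.0935 = 84.7600
  (193 − 200.7055)²/200.7055 = 0.2958
  (186 − 177.6243)²/177.6243 = 0.3949
  (190 − 190.6702)²/190.6702 = 0.0024
  (171 − 113.9330)²/113.9330 = 28.5838
  (126 − 100.8307)²/100.8307 = 6.2827
  (26 − 108.2363)²/108.2363 = 62.4819
χ² = 28.5441 + 14.8953 + 84.7600 + 0.2958 + 0.3949 + 0.0024 + 28.5838 + 6.2827 + 62.4819 = 226.241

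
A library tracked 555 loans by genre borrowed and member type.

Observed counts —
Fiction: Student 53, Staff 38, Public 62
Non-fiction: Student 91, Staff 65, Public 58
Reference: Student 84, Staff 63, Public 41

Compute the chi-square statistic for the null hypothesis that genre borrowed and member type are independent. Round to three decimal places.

Row totals: 153, 214, 188. Column totals: 228, 166, 161. Grand total N = 555.
Expected counts (row total × column total / N):
  Fiction, Student: 153×228/555 = 62.8541
  Fiction, Staff: 153×166/555 = 45.7622
  Fiction, Public: 153×161/555 = 44.3838
  Non-fiction, Student: 214×228/555 = 87.9135
  Non-fiction, Staff: 214×166/555 = 64.0072
  Non-fiction, Public: 214×161/555 = 62.0793
  Reference, Student: 188×228/555 = 77.2324
  Reference, Staff: 188×166/555 = 56.2306
  Reference, Public: 188×161/555 = 54.5369
Contributions (O − E)²/E:
  (53 − 62.8541)²/62.8541 = 1.5449
  (38 − 45.7622)²/45.7622 = 1.3166
  (62 − 44.3838)²/44.3838 = 6.9920
  (91 − 87.9135)²/87.9135 = 0.1084
  (65 − 64.0072)²/64.0072 = 0.0154
  (58 − 62.0793)²/62.0793 = 0.2681
  (84 − 77.2324)²/77.2324 = 0.5930
  (63 − 56.2306)²/56.2306 = 0.8149
  (41 − 54.5369)²/54.5369 = 3.3601
χ² = 1.5449 + 1.3166 + 6.9920 + 0.1084 + 0.0154 + 0.2681 + 0.5930 + 0.8149 + 3.3601 = 15.013

15.013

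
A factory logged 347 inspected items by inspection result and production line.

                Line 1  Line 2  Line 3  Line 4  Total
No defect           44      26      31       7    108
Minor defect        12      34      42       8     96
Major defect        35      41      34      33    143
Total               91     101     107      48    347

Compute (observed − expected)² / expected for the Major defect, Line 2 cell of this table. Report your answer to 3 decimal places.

Row total (Major defect) = 143; column total (Line 2) = 101; N = 347.
Expected count E = 143 × 101 / 347 = 41.6225.
Contribution = (O − E)²/E = (41 − 41.6225)² / 41.6225 = 0.009.

0.009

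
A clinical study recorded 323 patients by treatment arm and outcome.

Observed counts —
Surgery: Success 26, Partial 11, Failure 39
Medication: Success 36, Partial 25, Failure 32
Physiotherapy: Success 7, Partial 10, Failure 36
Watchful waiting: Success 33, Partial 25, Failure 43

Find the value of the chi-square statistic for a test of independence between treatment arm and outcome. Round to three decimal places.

19.799

Row totals: 76, 93, 53, 101. Column totals: 102, 71, 150. Grand total N = 323.
Expected counts (row total × column total / N):
  Surgery, Success: 76×102/323 = 24.00000
  Surgery, Partial: 76×71/323 = 16.70588
  Surgery, Failure: 76×150/323 = 35.29412
  Medication, Success: 93×102/323 = 29.36842
  Medication, Partial: 93×71/323 = 20.44272
  Medication, Failure: 93×150/323 = 43.18885
  Physiotherapy, Success: 53×102/323 = 16.73684
  Physiotherapy, Partial: 53×71/323 = 11.65015
  Physiotherapy, Failure: 53×150/323 = 24.61300
  Watchful waiting, Success: 101×102/323 = 31.89474
  Watchful waiting, Partial: 101×71/323 = 22.20124
  Watchful waiting, Failure: 101×150/323 = 46.90402
Contributions (O − E)²/E:
  (26 − 24.00000)²/24.00000 = 0.1667
  (11 − 16.70588)²/16.70588 = 1.9488
  (39 − 35.29412)²/35.29412 = 0.3891
  (36 − 29.36842)²/29.36842 = 1.4975
  (25 − 20.44272)²/20.44272 = 1.0160
  (32 − 43.18885)²/43.18885 = 2.8987
  (7 − 16.73684)²/16.73684 = 5.6645
  (10 − 11.65015)²/11.65015 = 0.2337
  (36 − 24.61300)²/24.61300 = 5.2681
  (33 − 31.89474)²/31.89474 = 0.0383
  (25 − 22.20124)²/22.20124 = 0.3528
  (43 − 46.90402)²/46.90402 = 0.3249
χ² = 0.1667 + 1.9488 + 0.3891 + 1.4975 + 1.0160 + 2.8987 + 5.6645 + 0.2337 + 5.2681 + 0.0383 + 0.3528 + 0.3249 = 19.799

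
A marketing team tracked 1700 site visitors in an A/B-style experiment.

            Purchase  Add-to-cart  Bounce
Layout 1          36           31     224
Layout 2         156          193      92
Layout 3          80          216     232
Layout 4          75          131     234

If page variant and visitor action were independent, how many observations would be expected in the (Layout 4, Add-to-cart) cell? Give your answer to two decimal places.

147.79

Row total (Layout 4) = 440; column total (Add-to-cart) = 571; grand total N = 1700.
Expected count = (row total × column total) / N = 440 × 571 / 1700 = 147.79.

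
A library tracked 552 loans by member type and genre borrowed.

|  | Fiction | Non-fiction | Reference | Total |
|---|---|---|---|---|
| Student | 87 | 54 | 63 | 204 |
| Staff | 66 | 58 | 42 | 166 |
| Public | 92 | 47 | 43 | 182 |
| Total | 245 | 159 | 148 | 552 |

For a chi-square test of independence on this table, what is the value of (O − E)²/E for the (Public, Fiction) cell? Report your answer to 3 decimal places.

1.559

Row total (Public) = 182; column total (Fiction) = 245; N = 552.
Expected count E = 182 × 245 / 552 = 80.7790.
Contribution = (O − E)²/E = (92 − 80.7790)² / 80.7790 = 1.559.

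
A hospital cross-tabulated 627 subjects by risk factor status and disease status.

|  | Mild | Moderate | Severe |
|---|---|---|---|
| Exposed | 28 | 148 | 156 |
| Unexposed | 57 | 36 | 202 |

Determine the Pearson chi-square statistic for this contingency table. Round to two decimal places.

82.08

Row totals: 332, 295. Column totals: 85, 184, 358. Grand total N = 627.
Expected counts (row total × column total / N):
  Exposed, Mild: 332×85/627 = 45.008
  Exposed, Moderate: 332×184/627 = 97.429
  Exposed, Severe: 332×358/627 = 189.563
  Unexposed, Mild: 295×85/627 = 39.992
  Unexposed, Moderate: 295×184/627 = 86.571
  Unexposed, Severe: 295×358/627 = 168.437
Contributions (O − E)²/E:
  (28 − 45.008)²/45.008 = 6.4271
  (148 − 97.429)²/97.429 = 26.2491
  (156 − 189.563)²/189.563 = 5.9425
  (57 − 39.992)²/39.992 = 7.2332
  (36 − 86.571)²/86.571 = 29.5414
  (202 − 168.437)²/168.437 = 6.6878
χ² = 6.4271 + 26.2491 + 5.9425 + 7.2332 + 29.5414 + 6.6878 = 82.08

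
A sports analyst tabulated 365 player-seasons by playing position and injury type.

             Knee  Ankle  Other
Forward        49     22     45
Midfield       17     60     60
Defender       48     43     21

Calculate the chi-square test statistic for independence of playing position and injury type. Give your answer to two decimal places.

Row totals: 116, 137, 112. Column totals: 114, 125, 126. Grand total N = 365.
Expected counts (row total × column total / N):
  Forward, Knee: 116×114/365 = 36.230
  Forward, Ankle: 116×125/365 = 39.726
  Forward, Other: 116×126/365 = 40.044
  Midfield, Knee: 137×114/365 = 42.789
  Midfield, Ankle: 137×125/365 = 46.918
  Midfield, Other: 137×126/365 = 47.293
  Defender, Knee: 112×114/365 = 34.981
  Defender, Ankle: 112×125/365 = 38.356
  Defender, Other: 112×126/365 = 38.663
Contributions (O − E)²/E:
  (49 − 36.230)²/36.230 = 4.5010
  (22 − 39.726)²/39.726 = 7.9095
  (45 − 40.044)²/40.044 = 0.6134
  (17 − 42.789)²/42.789 = 15.5431
  (60 − 46.918)²/46.918 = 3.6476
  (60 − 47.293)²/47.293 = 3.4142
  (48 − 34.981)²/34.981 = 4.8453
  (43 − 38.356)²/38.356 = 0.5623
  (21 − 38.663)²/38.663 = 8.0693
χ² = 4.5010 + 7.9095 + 0.6134 + 15.5431 + 3.6476 + 3.4142 + 4.8453 + 0.5623 + 8.0693 = 49.11

49.11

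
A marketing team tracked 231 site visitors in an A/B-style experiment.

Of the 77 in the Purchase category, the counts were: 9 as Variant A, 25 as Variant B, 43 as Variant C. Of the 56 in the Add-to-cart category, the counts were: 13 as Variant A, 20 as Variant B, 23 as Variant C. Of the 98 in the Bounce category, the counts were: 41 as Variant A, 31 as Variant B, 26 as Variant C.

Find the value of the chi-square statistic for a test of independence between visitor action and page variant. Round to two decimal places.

24.34

Row totals: 77, 56, 98. Column totals: 63, 76, 92. Grand total N = 231.
Expected counts (row total × column total / N):
  Purchase, Variant A: 77×63/231 = 21.000
  Purchase, Variant B: 77×76/231 = 25.333
  Purchase, Variant C: 77×92/231 = 30.667
  Add-to-cart, Variant A: 56×63/231 = 15.273
  Add-to-cart, Variant B: 56×76/231 = 18.424
  Add-to-cart, Variant C: 56×92/231 = 22.303
  Bounce, Variant A: 98×63/231 = 26.727
  Bounce, Variant B: 98×76/231 = 32.242
  Bounce, Variant C: 98×92/231 = 39.030
Contributions (O − E)²/E:
  (9 − 21.000)²/21.000 = 6.8571
  (25 − 25.333)²/25.333 = 0.0044
  (43 − 30.667)²/30.667 = 4.9598
  (13 − 15.273)²/15.273 = 0.3383
  (20 − 18.424)²/18.424 = 0.1348
  (23 − 22.303)²/22.303 = 0.0218
  (41 − 26.727)²/26.727 = 7.6222
  (31 − 32.242)²/32.242 = 0.0478
  (26 − 39.030)²/39.030 = 4.3500
χ² = 6.8571 + 0.0044 + 4.9598 + 0.3383 + 0.1348 + 0.0218 + 7.6222 + 0.0478 + 4.3500 = 24.34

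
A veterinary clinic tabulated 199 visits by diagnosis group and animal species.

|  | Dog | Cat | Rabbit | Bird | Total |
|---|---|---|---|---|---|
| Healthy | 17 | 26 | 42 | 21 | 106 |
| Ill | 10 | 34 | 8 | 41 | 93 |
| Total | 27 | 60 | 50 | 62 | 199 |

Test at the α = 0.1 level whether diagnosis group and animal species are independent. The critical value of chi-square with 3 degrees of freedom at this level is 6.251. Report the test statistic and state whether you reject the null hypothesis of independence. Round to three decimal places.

Grand total N = 199.
Expected counts (row total × column total / N):
  Healthy, Dog: 106×27/199 = 14.3819
  Healthy, Cat: 106×60/199 = 31.9598
  Healthy, Rabbit: 106×50/199 = 26.6332
  Healthy, Bird: 106×62/199 = 33.0251
  Ill, Dog: 93×27/199 = 12.6181
  Ill, Cat: 93×60/199 = 28.0402
  Ill, Rabbit: 93×50/199 = 23.3668
  Ill, Bird: 93×62/199 = 28.9749
Contributions (O − E)²/E:
  (17 − 14.3819)²/14.3819 = 0.4766
  (26 − 31.9598)²/31.9598 = 1.1114
  (42 − 26.6332)²/26.6332 = 8.8663
  (21 − 33.0251)²/33.0251 = 4.3786
  (10 − 12.6181)²/12.6181 = 0.5432
  (34 − 28.0402)²/28.0402 = 1.2667
  (8 − 23.3668)²/23.3668 = 10.1057
  (41 − 28.9749)²/28.9749 = 4.9906
χ² = 0.4766 + 1.1114 + 8.8663 + 4.3786 + 0.5432 + 1.2667 + 10.1057 + 4.9906 = 31.739
df = (2−1)(4−1) = 3. Since 31.739 > 6.251, reject the null hypothesis of independence at α = 0.1.

31.739; reject H₀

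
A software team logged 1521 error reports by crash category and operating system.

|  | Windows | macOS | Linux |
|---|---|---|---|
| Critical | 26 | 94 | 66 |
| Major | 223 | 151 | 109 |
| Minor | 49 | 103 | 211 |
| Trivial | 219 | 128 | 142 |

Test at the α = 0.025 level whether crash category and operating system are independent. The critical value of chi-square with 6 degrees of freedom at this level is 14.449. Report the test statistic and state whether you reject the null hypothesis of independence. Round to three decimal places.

214.109; reject H₀

Row totals: 186, 483, 363, 489. Column totals: 517, 476, 528. Grand total N = 1521.
Expected counts (row total × column total / N):
  Critical, Windows: 186×517/1521 = 63.22288
  Critical, macOS: 186×476/1521 = 58.20907
  Critical, Linux: 186×528/1521 = 64.56805
  Major, Windows: 483×517/1521 = 164.17554
  Major, macOS: 483×476/1521 = 151.15582
  Major, Linux: 483×528/1521 = 167.66864
  Minor, Windows: 363×517/1521 = 123.38659
  Minor, macOS: 363×476/1521 = 113.60158
  Minor, Linux: 363×528/1521 = 126.01183
  Trivial, Windows: 489×517/1521 = 166.21499
  Trivial, macOS: 489×476/1521 = 153.03353
  Trivial, Linux: 489×528/1521 = 169.75148
Contributions (O − E)²/E:
  (26 − 63.22288)²/63.22288 = 21.9152
  (94 − 58.20907)²/58.20907 = 22.0067
  (66 − 64.56805)²/64.56805 = 0.0318
  (223 − 164.17554)²/164.17554 = 21.0769
  (151 − 151.15582)²/151.15582 = 0.0002
  (109 − 167.66864)²/167.66864 = 20.5286
  (49 − 123.38659)²/123.38659 = 44.8458
  (103 − 113.60158)²/113.60158 = 0.9894
  (211 − 126.01183)²/126.01183 = 57.3199
  (219 − 166.21499)²/166.21499 = 16.7630
  (128 − 153.03353)²/153.03353 = 4.0950
  (142 − 169.75148)²/169.75148 = 4.5369
χ² = 21.9152 + 22.0067 + 0.0318 + 21.0769 + 0.0002 + 20.5286 + 44.8458 + 0.9894 + 57.3199 + 16.7630 + 4.0950 + 4.5369 = 214.109
df = (4−1)(3−1) = 6. Since 214.109 > 14.449, reject the null hypothesis of independence at α = 0.025.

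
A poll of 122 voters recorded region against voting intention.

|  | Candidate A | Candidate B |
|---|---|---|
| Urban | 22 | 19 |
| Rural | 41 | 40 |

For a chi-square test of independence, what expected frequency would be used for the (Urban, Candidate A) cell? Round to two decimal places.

Row total (Urban) = 41; column total (Candidate A) = 63; grand total N = 122.
Expected count = (row total × column total) / N = 41 × 63 / 122 = 21.17.

21.17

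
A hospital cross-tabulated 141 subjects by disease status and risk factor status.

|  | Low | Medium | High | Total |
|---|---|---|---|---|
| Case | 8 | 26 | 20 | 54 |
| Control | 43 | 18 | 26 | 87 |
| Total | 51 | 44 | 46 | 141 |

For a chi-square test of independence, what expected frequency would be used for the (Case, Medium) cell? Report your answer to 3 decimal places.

Row total (Case) = 54; column total (Medium) = 44; grand total N = 141.
Expected count = (row total × column total) / N = 54 × 44 / 141 = 16.851.

16.851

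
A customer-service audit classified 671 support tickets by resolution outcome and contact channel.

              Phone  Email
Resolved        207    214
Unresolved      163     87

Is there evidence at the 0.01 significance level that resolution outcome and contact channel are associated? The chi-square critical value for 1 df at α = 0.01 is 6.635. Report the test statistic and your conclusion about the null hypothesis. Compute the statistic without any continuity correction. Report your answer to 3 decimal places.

16.297; reject H₀

Row totals: 421, 250. Column totals: 370, 301. Grand total N = 671.
Expected counts (row total × column total / N):
  Resolved, Phone: 421×370/671 = 232.1461
  Resolved, Email: 421×301/671 = 188.8539
  Unresolved, Phone: 250×370/671 = 137.8539
  Unresolved, Email: 250×301/671 = 112.1461
Contributions (O − E)²/E:
  (207 − 232.1461)²/232.1461 = 2.7238
  (214 − 188.8539)²/188.8539 = 3.3482
  (163 − 137.8539)²/137.8539 = 4.5869
  (87 − 112.1461)²/112.1461 = 5.6384
χ² = 2.7238 + 3.3482 + 4.5869 + 5.6384 = 16.297
df = (2−1)(2−1) = 1. Since 16.297 > 6.635, reject the null hypothesis of independence at α = 0.01.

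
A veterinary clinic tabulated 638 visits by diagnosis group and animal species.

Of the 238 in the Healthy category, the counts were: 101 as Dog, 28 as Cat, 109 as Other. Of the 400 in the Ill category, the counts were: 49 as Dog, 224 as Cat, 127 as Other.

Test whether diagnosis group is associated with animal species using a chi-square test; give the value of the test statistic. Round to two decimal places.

139.72

Row totals: 238, 400. Column totals: 150, 252, 236. Grand total N = 638.
Expected counts (row total × column total / N):
  Healthy, Dog: 238×150/638 = 55.956
  Healthy, Cat: 238×252/638 = 94.006
  Healthy, Other: 238×236/638 = 88.038
  Ill, Dog: 400×150/638 = 94.044
  Ill, Cat: 400×252/638 = 157.994
  Ill, Other: 400×236/638 = 147.962
Contributions (O − E)²/E:
  (101 − 55.956)²/55.956 = 36.2600
  (28 − 94.006)²/94.006 = 46.3459
  (109 − 88.038)²/88.038 = 4.9911
  (49 − 94.044)²/94.044 = 21.5746
  (224 − 157.994)²/157.994 = 27.5757
  (127 − 147.962)²/147.962 = 2.9697
χ² = 36.2600 + 46.3459 + 4.9911 + 21.5746 + 27.5757 + 2.9697 = 139.72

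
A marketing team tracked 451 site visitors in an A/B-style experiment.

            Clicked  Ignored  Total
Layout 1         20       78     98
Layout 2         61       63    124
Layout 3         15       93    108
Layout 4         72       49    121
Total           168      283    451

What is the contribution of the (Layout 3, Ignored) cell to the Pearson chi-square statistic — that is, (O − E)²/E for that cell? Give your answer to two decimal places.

Row total (Layout 3) = 108; column total (Ignored) = 283; N = 451.
Expected count E = 108 × 283 / 451 = 67.769.
Contribution = (O − E)²/E = (93 − 67.769)² / 67.769 = 9.39.

9.39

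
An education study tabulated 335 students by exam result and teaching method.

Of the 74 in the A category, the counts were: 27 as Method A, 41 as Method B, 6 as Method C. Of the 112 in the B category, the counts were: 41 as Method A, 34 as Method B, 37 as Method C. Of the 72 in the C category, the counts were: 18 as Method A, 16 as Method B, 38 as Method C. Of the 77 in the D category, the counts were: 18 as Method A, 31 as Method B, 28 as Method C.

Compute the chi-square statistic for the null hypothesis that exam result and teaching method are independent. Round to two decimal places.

39.87

Row totals: 74, 112, 72, 77. Column totals: 104, 122, 109. Grand total N = 335.
Expected counts (row total × column total / N):
  A, Method A: 74×104/335 = 22.973
  A, Method B: 74×122/335 = 26.949
  A, Method C: 74×109/335 = 24.078
  B, Method A: 112×104/335 = 34.770
  B, Method B: 112×122/335 = 40.788
  B, Method C: 112×109/335 = 36.442
  C, Method A: 72×104/335 = 22.352
  C, Method B: 72×122/335 = 26.221
  C, Method C: 72×109/335 = 23.427
  D, Method A: 77×104/335 = 23.904
  D, Method B: 77×122/335 = 28.042
  D, Method C: 77×109/335 = 25.054
Contributions (O − E)²/E:
  (27 − 22.973)²/22.973 = 0.7059
  (41 − 26.949)²/26.949 = 7.3261
  (6 − 24.078)²/24.078 = 13.5731
  (41 − 34.770)²/34.770 = 1.1163
  (34 − 40.788)²/40.788 = 1.1297
  (37 − 36.442)²/36.442 = 0.0085
  (18 − 22.352)²/22.352 = 0.8473
  (16 − 26.221)²/26.221 = 3.9842
  (38 − 23.427)²/23.427 = 9.0653
  (18 − 23.904)²/23.904 = 1.4582
  (31 − 28.042)²/28.042 = 0.3120
  (28 − 25.054)²/25.054 = 0.3464
χ² = 0.7059 + 7.3261 + 13.5731 + 1.1163 + 1.1297 + 0.0085 + 0.8473 + 3.9842 + 9.0653 + 1.4582 + 0.3120 + 0.3464 = 39.87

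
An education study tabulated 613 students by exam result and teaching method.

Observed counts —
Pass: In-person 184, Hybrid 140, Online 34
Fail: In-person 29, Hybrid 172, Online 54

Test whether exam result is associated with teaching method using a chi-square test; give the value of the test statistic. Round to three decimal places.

106.316

Row totals: 358, 255. Column totals: 213, 312, 88. Grand total N = 613.
Expected counts (row total × column total / N):
  Pass, In-person: 358×213/613 = 124.3948
  Pass, Hybrid: 358×312/613 = 182.2121
  Pass, Online: 358×88/613 = 51.3931
  Fail, In-person: 255×213/613 = 88.6052
  Fail, Hybrid: 255×312/613 = 129.7879
  Fail, Online: 255×88/613 = 36.6069
Contributions (O − E)²/E:
  (184 − 124.3948)²/124.3948 = 28.5605
  (140 − 182.2121)²/182.2121 = 9.7791
  (34 − 51.3931)²/51.3931 = 5.8864
  (29 − 88.6052)²/88.6052 = 40.0967
  (172 − 129.7879)²/129.7879 = 13.7290
  (54 − 36.6069)²/36.6069 = 8.2640
χ² = 28.5605 + 9.7791 + 5.8864 + 40.0967 + 13.7290 + 8.2640 = 106.316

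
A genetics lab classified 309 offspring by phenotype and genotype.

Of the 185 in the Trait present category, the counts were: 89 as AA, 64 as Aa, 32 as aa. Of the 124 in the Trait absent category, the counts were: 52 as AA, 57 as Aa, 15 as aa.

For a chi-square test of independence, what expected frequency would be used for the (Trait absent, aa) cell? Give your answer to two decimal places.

18.86

Row total (Trait absent) = 124; column total (aa) = 47; grand total N = 309.
Expected count = (row total × column total) / N = 124 × 47 / 309 = 18.86.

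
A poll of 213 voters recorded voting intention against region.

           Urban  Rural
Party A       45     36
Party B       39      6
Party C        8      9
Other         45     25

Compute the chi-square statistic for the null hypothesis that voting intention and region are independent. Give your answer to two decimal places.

Row totals: 81, 45, 17, 70. Column totals: 137, 76. Grand total N = 213.
Expected counts (row total × column total / N):
  Party A, Urban: 81×137/213 = 52.099
  Party A, Rural: 81×76/213 = 28.901
  Party B, Urban: 45×137/213 = 28.944
  Party B, Rural: 45×76/213 = 16.056
  Party C, Urban: 17×137/213 = 10.934
  Party C, Rural: 17×76/213 = 6.066
  Other, Urban: 70×137/213 = 45.023
  Other, Rural: 70×76/213 = 24.977
Contributions (O − E)²/E:
  (45 − 52.099)²/52.099 = 0.9673
  (36 − 28.901)²/28.901 = 1.7437
  (39 − 28.944)²/28.944 = 3.4938
  (6 − 16.056)²/16.056 = 6.2982
  (8 − 10.934)²/10.934 = 0.7873
  (9 − 6.066)²/6.066 = 1.4191
  (45 − 45.023)²/45.023 = 0.0000
  (25 − 24.977)²/24.977 = 0.0000
χ² = 0.9673 + 1.7437 + 3.4938 + 6.2982 + 0.7873 + 1.4191 + 0.0000 + 0.0000 = 14.71

14.71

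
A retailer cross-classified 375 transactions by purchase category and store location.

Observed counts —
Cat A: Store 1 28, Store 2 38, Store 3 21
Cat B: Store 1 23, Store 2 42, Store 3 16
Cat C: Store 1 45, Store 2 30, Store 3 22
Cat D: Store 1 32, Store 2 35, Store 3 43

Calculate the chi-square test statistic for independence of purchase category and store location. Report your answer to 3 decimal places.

21.410

Row totals: 87, 81, 97, 110. Column totals: 128, 145, 102. Grand total N = 375.
Expected counts (row total × column total / N):
  Cat A, Store 1: 87×128/375 = 29.6960
  Cat A, Store 2: 87×145/375 = 33.6400
  Cat A, Store 3: 87×102/375 = 23.6640
  Cat B, Store 1: 81×128/375 = 27.6480
  Cat B, Store 2: 81×145/375 = 31.3200
  Cat B, Store 3: 81×102/375 = 22.0320
  Cat C, Store 1: 97×128/375 = 33.1093
  Cat C, Store 2: 97×145/375 = 37.5067
  Cat C, Store 3: 97×102/375 = 26.3840
  Cat D, Store 1: 110×128/375 = 37.5467
  Cat D, Store 2: 110×145/375 = 42.5333
  Cat D, Store 3: 110×102/375 = 29.9200
Contributions (O − E)²/E:
  (28 − 29.6960)²/29.6960 = 0.0969
  (38 − 33.6400)²/33.6400 = 0.5651
  (21 − 23.6640)²/23.6640 = 0.2999
  (23 − 27.6480)²/27.6480 = 0.7814
  (42 − 31.3200)²/31.3200 = 3.6418
  (16 − 22.0320)²/22.0320 = 1.6515
  (45 − 33.1093)²/33.1093 = 4.2704
  (30 − 37.5067)²/37.5067 = 1.5024
  (22 − 26.3840)²/26.3840 = 0.7285
  (32 − 37.5467)²/37.5467 = 0.8194
  (35 − 42.5333)²/42.5333 = 1.3343
  (43 − 29.9200)²/29.9200 = 5.7181
χ² = 0.0969 + 0.5651 + 0.2999 + 0.7814 + 3.6418 + 1.6515 + 4.2704 + 1.5024 + 0.7285 + 0.8194 + 1.3343 + 5.7181 = 21.410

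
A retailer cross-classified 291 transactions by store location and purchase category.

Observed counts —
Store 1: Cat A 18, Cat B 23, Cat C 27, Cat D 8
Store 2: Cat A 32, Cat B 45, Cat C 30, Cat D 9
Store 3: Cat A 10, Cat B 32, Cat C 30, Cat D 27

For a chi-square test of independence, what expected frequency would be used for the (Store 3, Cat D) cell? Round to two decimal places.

Row total (Store 3) = 99; column total (Cat D) = 44; grand total N = 291.
Expected count = (row total × column total) / N = 99 × 44 / 291 = 14.97.

14.97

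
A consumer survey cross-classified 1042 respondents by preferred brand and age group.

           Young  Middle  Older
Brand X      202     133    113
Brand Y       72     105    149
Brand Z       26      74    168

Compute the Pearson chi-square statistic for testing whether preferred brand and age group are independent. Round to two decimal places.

140.70

Row totals: 448, 326, 268. Column totals: 300, 312, 430. Grand total N = 1042.
Expected counts (row total × column total / N):
  Brand X, Young: 448×300/1042 = 128.9827
  Brand X, Middle: 448×312/1042 = 134.1420
  Brand X, Older: 448×430/1042 = 184.8752
  Brand Y, Young: 326×300/1042 = 93.8580
  Brand Y, Middle: 326×312/1042 = 97.6123
  Brand Y, Older: 326×430/1042 = 134.5298
  Brand Z, Young: 268×300/1042 = 77.1593
  Brand Z, Middle: 268×312/1042 = 80.2457
  Brand Z, Older: 268×430/1042 = 110.5950
Contributions (O − E)²/E:
  (202 − 128.9827)²/128.9827 = 41.3352
  (133 − 134.1420)²/134.1420 = 0.0097
  (113 − 184.8752)²/184.8752 = 27.9434
  (72 − 93.8580)²/93.8580 = 5.0904
  (105 − 97.6123)²/97.6123 = 0.5591
  (149 − 134.5298)²/134.5298 = 1.5564
  (26 − 77.1593)²/77.1593 = 33.9204
  (74 − 80.2457)²/80.2457 = 0.4861
  (168 − 110.5950)²/110.5950 = 29.7964
χ² = 41.3352 + 0.0097 + 27.9434 + 5.0904 + 0.5591 + 1.5564 + 33.9204 + 0.4861 + 29.7964 = 140.70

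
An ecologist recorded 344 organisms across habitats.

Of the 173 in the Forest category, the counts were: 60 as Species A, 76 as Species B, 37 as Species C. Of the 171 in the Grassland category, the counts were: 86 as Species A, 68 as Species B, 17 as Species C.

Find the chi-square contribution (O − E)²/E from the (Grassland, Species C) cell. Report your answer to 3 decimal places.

3.609

Row total (Grassland) = 171; column total (Species C) = 54; N = 344.
Expected count E = 171 × 54 / 344 = 26.8430.
Contribution = (O − E)²/E = (17 − 26.8430)² / 26.8430 = 3.609.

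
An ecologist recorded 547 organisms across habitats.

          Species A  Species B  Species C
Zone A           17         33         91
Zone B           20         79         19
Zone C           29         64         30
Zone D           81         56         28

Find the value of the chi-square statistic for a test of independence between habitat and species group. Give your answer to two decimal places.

Row totals: 141, 118, 123, 165. Column totals: 147, 232, 168. Grand total N = 547.
Expected counts (row total × column total / N):
  Zone A, Species A: 141×147/547 = 37.8921
  Zone A, Species B: 141×232/547 = 59.8026
  Zone A, Species C: 141×168/547 = 43.3053
  Zone B, Species A: 118×147/547 = 31.7112
  Zone B, Species B: 118×232/547 = 50.0475
  Zone B, Species C: 118×168/547 = 36.2413
  Zone C, Species A: 123×147/547 = 33.0548
  Zone C, Species B: 123×232/547 = 52.1682
  Zone C, Species C: 123×168/547 = 37.7770
  Zone D, Species A: 165×147/547 = 44.3419
  Zone D, Species B: 165×232/547 = 69.9817
  Zone D, Species C: 165×168/547 = 50.6764
Contributions (O − E)²/E:
  (17 − 37.8921)²/37.8921 = 11.5190
  (33 − 59.8026)²/59.8026 = 12.0125
  (91 − 43.3053)²/43.3053 = 52.5290
  (20 − 31.7112)²/31.7112 = 4.3250
  (79 − 50.0475)²/50.0475 = 16.7490
  (19 − 36.2413)²/36.2413 = 8.2023
  (29 − 33.0548)²/33.0548 = 0.4974
  (64 − 52.1682)²/52.1682 = 2.6835
  (30 − 37.7770)²/37.7770 = 1.6010
  (81 − 44.3419)²/44.3419 = 30.3058
  (56 − 69.9817)²/69.9817 = 2.7934
  (28 − 50.6764)²/50.6764 = 10.1471
χ² = 11.5190 + 12.0125 + 52.5290 + 4.3250 + 16.7490 + 8.2023 + 0.4974 + 2.6835 + 1.6010 + 30.3058 + 2.7934 + 10.1471 = 153.37

153.37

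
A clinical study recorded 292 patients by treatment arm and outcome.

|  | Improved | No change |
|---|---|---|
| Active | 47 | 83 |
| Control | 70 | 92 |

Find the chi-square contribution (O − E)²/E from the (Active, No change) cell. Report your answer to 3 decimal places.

Row total (Active) = 130; column total (No change) = 175; N = 292.
Expected count E = 130 × 175 / 292 = 77.9110.
Contribution = (O − E)²/E = (83 − 77.9110)² / 77.9110 = 0.332.

0.332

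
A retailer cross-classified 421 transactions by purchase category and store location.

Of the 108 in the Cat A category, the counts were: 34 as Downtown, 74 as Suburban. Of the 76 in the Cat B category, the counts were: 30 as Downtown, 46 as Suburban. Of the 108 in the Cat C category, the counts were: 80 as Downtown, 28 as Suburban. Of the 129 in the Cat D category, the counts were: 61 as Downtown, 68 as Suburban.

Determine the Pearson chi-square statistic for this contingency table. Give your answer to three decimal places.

43.342

Row totals: 108, 76, 108, 129. Column totals: 205, 216. Grand total N = 421.
Expected counts (row total × column total / N):
  Cat A, Downtown: 108×205/421 = 52.5891
  Cat A, Suburban: 108×216/421 = 55.4109
  Cat B, Downtown: 76×205/421 = 37.0071
  Cat B, Suburban: 76×216/421 = 38.9929
  Cat C, Downtown: 108×205/421 = 52.5891
  Cat C, Suburban: 108×216/421 = 55.4109
  Cat D, Downtown: 129×205/421 = 62.8147
  Cat D, Suburban: 129×216/421 = 66.1853
Contributions (O − E)²/E:
  (34 − 52.5891)²/52.5891 = 6.5708
  (74 − 55.4109)²/55.4109 = 6.2362
  (30 − 37.0071)²/37.0071 = 1.3268
  (46 − 38.9929)²/38.9929 = 1.2592
  (80 − 52.5891)²/52.5891 = 14.2873
  (28 − 55.4109)²/55.4109 = 13.5597
  (61 − 62.8147)²/62.8147 = 0.0524
  (68 − 66.1853)²/66.1853 = 0.0498
χ² = 6.5708 + 6.2362 + 1.3268 + 1.2592 + 14.2873 + 13.5597 + 0.0524 + 0.0498 = 43.342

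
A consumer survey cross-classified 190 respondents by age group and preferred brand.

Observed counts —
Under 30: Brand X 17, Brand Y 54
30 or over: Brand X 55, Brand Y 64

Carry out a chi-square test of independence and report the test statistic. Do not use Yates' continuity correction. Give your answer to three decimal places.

9.375

Row totals: 71, 119. Column totals: 72, 118. Grand total N = 190.
Expected counts (row total × column total / N):
  Under 30, Brand X: 71×72/190 = 26.9053
  Under 30, Brand Y: 71×118/190 = 44.0947
  30 or over, Brand X: 119×72/190 = 45.0947
  30 or over, Brand Y: 119×118/190 = 73.9053
Contributions (O − E)²/E:
  (17 − 26.9053)²/26.9053 = 3.6467
  (54 − 44.0947)²/44.0947 = 2.2251
  (55 − 45.0947)²/45.0947 = 2.1758
  (64 − 73.9053)²/73.9053 = 1.3276
χ² = 3.6467 + 2.2251 + 2.1758 + 1.3276 = 9.375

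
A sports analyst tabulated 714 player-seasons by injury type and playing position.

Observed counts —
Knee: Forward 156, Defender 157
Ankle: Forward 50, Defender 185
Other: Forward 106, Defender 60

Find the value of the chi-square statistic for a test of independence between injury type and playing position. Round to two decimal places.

80.23

Row totals: 313, 235, 166. Column totals: 312, 402. Grand total N = 714.
Expected counts (row total × column total / N):
  Knee, Forward: 313×312/714 = 136.773
  Knee, Defender: 313×402/714 = 176.227
  Ankle, Forward: 235×312/714 = 102.689
  Ankle, Defender: 235×402/714 = 132.311
  Other, Forward: 166×312/714 = 72.538
  Other, Defender: 166×402/714 = 93.462
Contributions (O − E)²/E:
  (156 − 136.773)²/136.773 = 2.7029
  (157 − 176.227)²/176.227 = 2.0977
  (50 − 102.689)²/102.689 = 27.0344
  (185 − 132.311)²/132.311 = 20.9819
  (106 − 72.538)²/72.538 = 15.4361
  (60 − 93.462)²/93.462 = 11.9803
χ² = 2.7029 + 2.0977 + 27.0344 + 20.9819 + 15.4361 + 11.9803 = 80.23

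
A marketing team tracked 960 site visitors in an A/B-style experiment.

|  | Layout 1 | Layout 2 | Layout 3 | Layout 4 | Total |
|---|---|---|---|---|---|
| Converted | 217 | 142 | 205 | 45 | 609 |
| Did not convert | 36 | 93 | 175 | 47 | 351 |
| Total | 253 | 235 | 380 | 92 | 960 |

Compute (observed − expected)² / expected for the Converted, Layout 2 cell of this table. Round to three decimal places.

0.336

Row total (Converted) = 609; column total (Layout 2) = 235; N = 960.
Expected count E = 609 × 235 / 960 = 149.0781.
Contribution = (O − E)²/E = (142 − 149.0781)² / 149.0781 = 0.336.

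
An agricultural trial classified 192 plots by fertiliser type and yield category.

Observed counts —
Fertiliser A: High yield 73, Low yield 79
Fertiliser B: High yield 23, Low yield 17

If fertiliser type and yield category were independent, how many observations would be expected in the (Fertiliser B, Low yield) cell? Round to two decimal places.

20.00

Row total (Fertiliser B) = 40; column total (Low yield) = 96; grand total N = 192.
Expected count = (row total × column total) / N = 40 × 96 / 192 = 20.00.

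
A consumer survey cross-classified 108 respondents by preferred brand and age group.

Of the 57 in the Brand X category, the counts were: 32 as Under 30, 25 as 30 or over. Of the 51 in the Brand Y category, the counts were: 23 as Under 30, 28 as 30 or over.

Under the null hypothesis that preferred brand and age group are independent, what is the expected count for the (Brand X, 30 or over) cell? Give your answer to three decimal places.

Row total (Brand X) = 57; column total (30 or over) = 53; grand total N = 108.
Expected count = (row total × column total) / N = 57 × 53 / 108 = 27.972.

27.972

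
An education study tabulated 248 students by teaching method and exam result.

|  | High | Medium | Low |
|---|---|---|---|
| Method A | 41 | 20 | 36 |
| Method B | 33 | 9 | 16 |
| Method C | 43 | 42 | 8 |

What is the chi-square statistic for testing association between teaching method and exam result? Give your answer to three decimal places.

32.523

Row totals: 97, 58, 93. Column totals: 117, 71, 60. Grand total N = 248.
Expected counts (row total × column total / N):
  Method A, High: 97×117/248 = 45.76210
  Method A, Medium: 97×71/248 = 27.77016
  Method A, Low: 97×60/248 = 23.46774
  Method B, High: 58×117/248 = 27.36290
  Method B, Medium: 58×71/248 = 16.60484
  Method B, Low: 58×60/248 = 14.03226
  Method C, High: 93×117/248 = 43.87500
  Method C, Medium: 93×71/248 = 26.62500
  Method C, Low: 93×60/248 = 22.50000
Contributions (O − E)²/E:
  (41 − 45.76210)²/45.76210 = 0.4956
  (20 − 27.77016)²/27.77016 = 2.1741
  (36 − 23.46774)²/23.46774 = 6.6925
  (33 − 27.36290)²/27.36290 = 1.1613
  (9 − 16.60484)²/16.60484 = 3.4829
  (16 − 14.03226)²/14.03226 = 0.2759
  (43 − 43.87500)²/43.87500 = 0.0175
  (42 − 26.62500)²/26.62500 = 8.8785
  (8 − 22.50000)²/22.50000 = 9.3444
χ² = 0.4956 + 2.1741 + 6.6925 + 1.1613 + 3.4829 + 0.2759 + 0.0175 + 8.8785 + 9.3444 = 32.523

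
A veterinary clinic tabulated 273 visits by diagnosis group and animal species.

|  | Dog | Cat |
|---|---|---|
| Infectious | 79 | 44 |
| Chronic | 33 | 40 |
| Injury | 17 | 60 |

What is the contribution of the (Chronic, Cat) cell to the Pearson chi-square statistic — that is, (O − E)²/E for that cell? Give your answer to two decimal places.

0.06

Row total (Chronic) = 73; column total (Cat) = 144; N = 273.
Expected count E = 73 × 144 / 273 = 38.505.
Contribution = (O − E)²/E = (40 − 38.505)² / 38.505 = 0.06.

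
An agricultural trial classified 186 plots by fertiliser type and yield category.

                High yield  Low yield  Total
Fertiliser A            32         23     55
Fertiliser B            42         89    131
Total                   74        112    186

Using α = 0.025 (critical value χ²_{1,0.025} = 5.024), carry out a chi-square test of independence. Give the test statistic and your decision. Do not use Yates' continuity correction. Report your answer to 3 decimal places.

Grand total N = 186.
Expected counts (row total × column total / N):
  Fertiliser A, High yield: 55×74/186 = 21.8817
  Fertiliser A, Low yield: 55×112/186 = 33.1183
  Fertiliser B, High yield: 131×74/186 = 52.1183
  Fertiliser B, Low yield: 131×112/186 = 78.8817
Contributions (O − E)²/E:
  (32 − 21.8817)²/21.8817 = 4.6788
  (23 − 33.1183)²/33.1183 = 3.0913
  (42 − 52.1183)²/52.1183 = 1.9644
  (89 − 78.8817)²/78.8817 = 1.2979
χ² = 4.6788 + 3.0913 + 1.9644 + 1.2979 = 11.032
df = (2−1)(2−1) = 1. Since 11.032 > 5.024, reject the null hypothesis of independence at α = 0.025.

11.032; reject H₀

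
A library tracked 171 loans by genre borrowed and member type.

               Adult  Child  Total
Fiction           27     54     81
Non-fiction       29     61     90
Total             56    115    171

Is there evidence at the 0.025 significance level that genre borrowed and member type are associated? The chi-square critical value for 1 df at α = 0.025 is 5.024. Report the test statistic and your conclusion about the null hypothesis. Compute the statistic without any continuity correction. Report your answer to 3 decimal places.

0.024; fail to reject H₀

Grand total N = 171.
Expected counts (row total × column total / N):
  Fiction, Adult: 81×56/171 = 26.5263
  Fiction, Child: 81×115/171 = 54.4737
  Non-fiction, Adult: 90×56/171 = 29.4737
  Non-fiction, Child: 90×115/171 = 60.5263
Contributions (O − E)²/E:
  (27 − 26.5263)²/26.5263 = 0.0085
  (54 − 54.4737)²/54.4737 = 0.0041
  (29 − 29.4737)²/29.4737 = 0.0076
  (61 − 60.5263)²/60.5263 = 0.0037
χ² = 0.0085 + 0.0041 + 0.0076 + 0.0037 = 0.024
df = (2−1)(2−1) = 1. Since 0.024 < 5.024, fail to reject the null hypothesis of independence at α = 0.025.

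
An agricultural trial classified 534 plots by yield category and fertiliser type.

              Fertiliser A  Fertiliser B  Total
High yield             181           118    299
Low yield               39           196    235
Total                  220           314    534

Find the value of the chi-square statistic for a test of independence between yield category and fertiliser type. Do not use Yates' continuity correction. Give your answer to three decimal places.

Grand total N = 534.
Expected counts (row total × column total / N):
  High yield, Fertiliser A: 299×220/534 = 123.1835
  High yield, Fertiliser B: 299×314/534 = 175.8165
  Low yield, Fertiliser A: 235×220/534 = 96.8165
  Low yield, Fertiliser B: 235×314/534 = 138.1835
Contributions (O − E)²/E:
  (181 − 123.1835)²/123.1835 = 27.1363
  (118 − 175.8165)²/175.8165 = 19.0127
  (39 − 96.8165)²/96.8165 = 34.5266
  (196 − 138.1835)²/138.1835 = 24.1906
χ² = 27.1363 + 19.0127 + 34.5266 + 24.1906 = 104.866

104.866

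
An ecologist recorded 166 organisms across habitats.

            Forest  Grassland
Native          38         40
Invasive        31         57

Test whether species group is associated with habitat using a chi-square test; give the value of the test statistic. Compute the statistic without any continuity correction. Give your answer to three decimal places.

Row totals: 78, 88. Column totals: 69, 97. Grand total N = 166.
Expected counts (row total × column total / N):
  Native, Forest: 78×69/166 = 32.4217
  Native, Grassland: 78×97/166 = 45.5783
  Invasive, Forest: 88×69/166 = 36.5783
  Invasive, Grassland: 88×97/166 = 51.4217
Contributions (O − E)²/E:
  (38 − 32.4217)²/32.4217 = 0.9598
  (40 − 45.5783)²/45.5783 = 0.6827
  (31 − 36.5783)²/36.5783 = 0.8507
  (57 − 51.4217)²/51.4217 = 0.6051
χ² = 0.9598 + 0.6827 + 0.8507 + 0.6051 = 3.098

3.098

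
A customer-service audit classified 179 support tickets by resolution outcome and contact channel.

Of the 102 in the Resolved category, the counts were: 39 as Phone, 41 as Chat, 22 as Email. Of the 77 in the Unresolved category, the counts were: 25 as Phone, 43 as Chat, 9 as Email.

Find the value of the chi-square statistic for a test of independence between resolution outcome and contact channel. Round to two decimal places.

5.17

Row totals: 102, 77. Column totals: 64, 84, 31. Grand total N = 179.
Expected counts (row total × column total / N):
  Resolved, Phone: 102×64/179 = 36.469
  Resolved, Chat: 102×84/179 = 47.866
  Resolved, Email: 102×31/179 = 17.665
  Unresolved, Phone: 77×64/179 = 27.531
  Unresolved, Chat: 77×84/179 = 36.134
  Unresolved, Email: 77×31/179 = 13.335
Contributions (O − E)²/E:
  (39 − 36.469)²/36.469 = 0.1757
  (41 − 47.866)²/47.866 = 0.9849
  (22 − 17.665)²/17.665 = 1.0638
  (25 − 27.531)²/27.531 = 0.2327
  (43 − 36.134)²/36.134 = 1.3046
  (9 − 13.335)²/13.335 = 1.4092
χ² = 0.1757 + 0.9849 + 1.0638 + 0.2327 + 1.3046 + 1.4092 = 5.17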